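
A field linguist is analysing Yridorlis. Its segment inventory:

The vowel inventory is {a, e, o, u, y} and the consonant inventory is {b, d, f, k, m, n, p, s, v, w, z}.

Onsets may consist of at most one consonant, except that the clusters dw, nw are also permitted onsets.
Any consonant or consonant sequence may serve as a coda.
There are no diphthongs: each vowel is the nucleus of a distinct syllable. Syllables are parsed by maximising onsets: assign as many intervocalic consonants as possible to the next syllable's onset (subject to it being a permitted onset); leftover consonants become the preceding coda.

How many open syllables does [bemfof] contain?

Vowels present: e, o; each is a nucleus, giving 2 syllables.
V1 /e/ – V2 /o/: cluster /mf/ — the longest permitted-onset suffix is /f/; onset = /f/, preceding coda = /m/.
Syllabification: bem.fof.
Classifying each syllable: /bem/ (closed), /fof/ (closed).
Open syllables: 0.

0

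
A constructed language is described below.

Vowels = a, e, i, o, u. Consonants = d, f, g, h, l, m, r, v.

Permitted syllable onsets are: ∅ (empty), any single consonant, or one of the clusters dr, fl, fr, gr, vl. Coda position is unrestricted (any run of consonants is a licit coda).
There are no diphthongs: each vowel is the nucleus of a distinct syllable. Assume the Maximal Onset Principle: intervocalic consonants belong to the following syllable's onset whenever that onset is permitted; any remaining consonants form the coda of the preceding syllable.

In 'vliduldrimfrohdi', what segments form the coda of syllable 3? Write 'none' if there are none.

Nuclei (vowels): i, u, i, o, i → 5 syllables.
V1 /i/ – V2 /u/: /d/ is a single consonant, so it becomes the next onset.
V2 /u/ – V3 /i/: cluster /ldr/ — the longest permitted-onset suffix is /dr/; onset = /dr/, preceding coda = /l/.
V3 /i/ – V4 /o/: /mfr/ — longest licit onset from the right is /fr/, leaving /m/ as coda.
V4 /o/ – V5 /i/: /hd/ splits as /h/ + /d/ (/d/ is the longest suffix that is a licit onset).
Putting it together: vli.dul.drim.froh.di.
Syllable 3 is /drim/: onset /dr/, nucleus /i/, coda /m/.

m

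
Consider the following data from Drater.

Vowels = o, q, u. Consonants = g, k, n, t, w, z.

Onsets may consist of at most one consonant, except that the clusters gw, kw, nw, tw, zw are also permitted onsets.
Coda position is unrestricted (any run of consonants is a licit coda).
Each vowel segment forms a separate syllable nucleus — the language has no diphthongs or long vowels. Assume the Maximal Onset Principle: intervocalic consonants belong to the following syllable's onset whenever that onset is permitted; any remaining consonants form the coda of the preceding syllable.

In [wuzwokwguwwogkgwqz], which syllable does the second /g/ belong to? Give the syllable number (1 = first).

4

The vowels are u, o, u, o, q — 5 nuclei, so 5 syllables.
/u…o/ gap (V1→V2): /zw/ — entire cluster is a permitted onset → onset /zw/, coda ∅.
/o…u/ gap (V2→V3): /kwg/ — longest licit onset from the right is /g/, leaving /kw/ as coda.
/u…o/ gap (V3→V4): /ww/ splits as /w/ + /w/ (/w/ is the longest suffix that is a licit onset).
/o…q/ gap (V4→V5): cluster /gkgw/ — the longest permitted-onset suffix is /gw/; onset = /gw/, preceding coda = /gk/.
Putting it together: wu.zwokw.guw.wogk.gwqz.
The second /g/ is in the coda of syllable 4 (/wogk/).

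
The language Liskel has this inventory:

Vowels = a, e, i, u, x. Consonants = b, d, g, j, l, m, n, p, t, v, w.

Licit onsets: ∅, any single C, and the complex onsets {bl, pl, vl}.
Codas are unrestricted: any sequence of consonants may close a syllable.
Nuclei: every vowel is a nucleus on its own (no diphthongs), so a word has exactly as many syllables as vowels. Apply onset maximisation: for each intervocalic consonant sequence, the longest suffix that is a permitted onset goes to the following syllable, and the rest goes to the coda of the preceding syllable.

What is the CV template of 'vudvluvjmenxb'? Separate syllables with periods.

Vowels present: u, u, e, x; each is a nucleus, giving 4 syllables.
V1 /u/ – V2 /u/: /dvl/ splits as /d/ + /vl/ (/vl/ is the longest suffix that is a licit onset).
V2 /u/ – V3 /e/: /vjm/ splits as /vj/ + /m/ (/m/ is the longest suffix that is a licit onset).
V3 /e/ – V4 /x/: /n/ → onset of the next syllable (single consonants are always licit onsets).
So the parse is vud.vluvj.me.nxb.
Mapping each syllable to C/V: /vud/ → CVC, /vluvj/ → CCVCC, /me/ → CV, /nxb/ → CVC.

CVC.CCVCC.CV.CVC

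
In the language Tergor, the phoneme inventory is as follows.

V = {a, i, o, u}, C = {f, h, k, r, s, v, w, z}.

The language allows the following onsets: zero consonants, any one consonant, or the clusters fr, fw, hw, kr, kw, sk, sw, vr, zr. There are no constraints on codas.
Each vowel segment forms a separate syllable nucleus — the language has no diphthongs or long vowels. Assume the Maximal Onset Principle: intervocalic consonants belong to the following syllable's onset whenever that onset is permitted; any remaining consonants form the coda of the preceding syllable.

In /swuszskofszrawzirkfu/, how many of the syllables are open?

Nuclei (vowels): u, o, a, i, u → 5 syllables.
V1 /u/ – V2 /o/: cluster /szsk/ — the longest permitted-onset suffix is /sk/; onset = /sk/, preceding coda = /sz/.
V2 /o/ – V3 /a/: /fszr/; trying suffixes from longest down, /zr/ is the first permitted one, so coda /fs/ | onset /zr/.
V3 /a/ – V4 /i/: /wz/ splits as /w/ + /z/ (/z/ is the longest suffix that is a licit onset).
V4 /i/ – V5 /u/: cluster /rkf/ — the longest permitted-onset suffix is /f/; onset = /f/, preceding coda = /rk/.
Putting it together: swusz.skofs.zraw.zirk.fu.
Classifying each syllable: /swusz/ (closed), /skofs/ (closed), /zraw/ (closed), /zirk/ (closed), /fu/ (open).
Open syllables: 1.

1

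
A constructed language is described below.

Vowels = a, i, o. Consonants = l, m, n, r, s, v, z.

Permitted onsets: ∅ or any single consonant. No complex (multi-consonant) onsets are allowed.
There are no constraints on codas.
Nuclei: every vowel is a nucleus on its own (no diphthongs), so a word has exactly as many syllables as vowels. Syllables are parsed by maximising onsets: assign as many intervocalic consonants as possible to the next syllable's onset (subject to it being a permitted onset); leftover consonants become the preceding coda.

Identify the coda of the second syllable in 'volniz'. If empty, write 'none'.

z

Vowels present: o, i; each is a nucleus, giving 2 syllables.
Between /o/ (V1) and /i/ (V2): /ln/; trying suffixes from longest down, /n/ is the first permitted one, so coda /l/ | onset /n/.
So the parse is vol.niz.
Syllable 2 is /niz/: onset /n/, nucleus /i/, coda /z/.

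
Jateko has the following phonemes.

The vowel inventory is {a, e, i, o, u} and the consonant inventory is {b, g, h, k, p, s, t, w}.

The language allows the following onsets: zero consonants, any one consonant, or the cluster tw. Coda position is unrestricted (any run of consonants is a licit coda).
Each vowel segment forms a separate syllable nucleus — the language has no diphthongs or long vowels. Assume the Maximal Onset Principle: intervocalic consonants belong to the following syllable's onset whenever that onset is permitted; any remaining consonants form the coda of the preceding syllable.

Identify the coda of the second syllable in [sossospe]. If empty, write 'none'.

Nuclei (vowels): o, o, e → 3 syllables.
V1 /o/ – V2 /o/: /ss/; trying suffixes from longest down, /s/ is the first permitted one, so coda /s/ | onset /s/.
V2 /o/ – V3 /e/: /sp/ splits as /s/ + /p/ (/p/ is the longest suffix that is a licit onset).
Syllabification: sos.sos.pe.
Syllable 2 is /sos/: onset /s/, nucleus /o/, coda /s/.

s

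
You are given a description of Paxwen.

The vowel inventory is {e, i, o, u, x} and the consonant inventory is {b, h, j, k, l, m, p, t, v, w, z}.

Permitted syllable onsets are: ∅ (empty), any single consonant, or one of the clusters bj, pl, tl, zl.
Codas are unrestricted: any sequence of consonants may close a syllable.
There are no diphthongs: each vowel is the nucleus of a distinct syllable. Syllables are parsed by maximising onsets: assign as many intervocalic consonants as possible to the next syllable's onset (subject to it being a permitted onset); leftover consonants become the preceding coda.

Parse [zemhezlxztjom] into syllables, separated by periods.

zem.he.zlxzt.jom

Nuclei (vowels): e, e, x, o → 4 syllables.
σ1/σ2 boundary: /mh/ — longest licit onset from the right is /h/, leaving /m/ as coda.
σ2/σ3 boundary: /zl/ is a licit onset in full, so it all attaches to the next syllable.
σ3/σ4 boundary: cluster /ztj/ — the longest permitted-onset suffix is /j/; onset = /j/, preceding coda = /zt/.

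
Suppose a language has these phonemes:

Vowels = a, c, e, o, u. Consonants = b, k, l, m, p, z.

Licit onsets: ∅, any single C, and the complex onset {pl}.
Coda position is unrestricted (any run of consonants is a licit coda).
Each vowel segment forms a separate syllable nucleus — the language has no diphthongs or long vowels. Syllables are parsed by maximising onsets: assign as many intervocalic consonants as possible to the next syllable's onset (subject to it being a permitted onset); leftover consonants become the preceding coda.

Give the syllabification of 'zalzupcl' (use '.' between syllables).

zal.zu.pcl

Nuclei (vowels): a, u, c → 3 syllables.
σ1/σ2 boundary: /lz/; trying suffixes from longest down, /z/ is the first permitted one, so coda /l/ | onset /z/.
σ2/σ3 boundary: /p/ → onset of the next syllable (single consonants are always licit onsets).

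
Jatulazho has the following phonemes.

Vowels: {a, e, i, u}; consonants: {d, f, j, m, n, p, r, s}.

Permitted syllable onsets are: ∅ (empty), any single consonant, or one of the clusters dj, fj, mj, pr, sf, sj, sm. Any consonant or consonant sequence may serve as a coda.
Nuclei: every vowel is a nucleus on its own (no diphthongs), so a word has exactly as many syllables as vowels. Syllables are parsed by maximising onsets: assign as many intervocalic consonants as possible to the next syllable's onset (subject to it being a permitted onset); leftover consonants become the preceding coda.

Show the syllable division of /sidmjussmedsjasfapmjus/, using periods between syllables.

sid.mjus.smed.sja.sfap.mjus

The vowels are i, u, e, a, a, u — 6 nuclei, so 6 syllables.
Between /i/ (V1) and /u/ (V2): /dmj/ — longest licit onset from the right is /mj/, leaving /d/ as coda.
Between /u/ (V2) and /e/ (V3): cluster /ssm/ — the longest permitted-onset suffix is /sm/; onset = /sm/, preceding coda = /s/.
Between /e/ (V3) and /a/ (V4): /dsj/; trying suffixes from longest down, /sj/ is the first permitted one, so coda /d/ | onset /sj/.
Between /a/ (V4) and /a/ (V5): /sf/ — entire cluster is a permitted onset → onset /sf/, coda ∅.
Between /a/ (V5) and /u/ (V6): /pmj/; trying suffixes from longest down, /mj/ is the first permitted one, so coda /p/ | onset /mj/.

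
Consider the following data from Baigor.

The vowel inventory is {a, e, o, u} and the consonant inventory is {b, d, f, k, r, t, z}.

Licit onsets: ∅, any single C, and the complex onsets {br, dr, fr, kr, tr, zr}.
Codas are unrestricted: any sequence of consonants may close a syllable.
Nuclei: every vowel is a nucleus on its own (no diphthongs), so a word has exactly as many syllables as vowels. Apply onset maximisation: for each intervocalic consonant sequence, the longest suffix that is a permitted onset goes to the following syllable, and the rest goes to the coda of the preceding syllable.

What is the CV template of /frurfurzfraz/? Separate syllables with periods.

Nuclei (vowels): u, u, a → 3 syllables.
σ1/σ2 boundary: /rf/ splits as /r/ + /f/ (/f/ is the longest suffix that is a licit onset).
σ2/σ3 boundary: cluster /rzfr/ — the longest permitted-onset suffix is /fr/; onset = /fr/, preceding coda = /rz/.
So the parse is frur.furz.fraz.
Mapping each syllable to C/V: /frur/ → CCVC, /furz/ → CVCC, /fraz/ → CCVC.

CCVC.CVCC.CCVC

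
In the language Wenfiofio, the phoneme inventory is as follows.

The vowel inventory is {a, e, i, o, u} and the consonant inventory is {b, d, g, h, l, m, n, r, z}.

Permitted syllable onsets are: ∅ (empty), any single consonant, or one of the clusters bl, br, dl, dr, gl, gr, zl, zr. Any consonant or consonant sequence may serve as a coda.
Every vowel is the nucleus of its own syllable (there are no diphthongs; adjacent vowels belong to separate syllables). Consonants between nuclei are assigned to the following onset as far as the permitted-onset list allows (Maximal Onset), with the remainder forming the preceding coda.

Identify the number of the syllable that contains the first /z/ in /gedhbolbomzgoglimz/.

3

Vowels present: e, o, o, o, i; each is a nucleus, giving 5 syllables.
V1 /e/ – V2 /o/: /dhb/ — longest licit onset from the right is /b/, leaving /dh/ as coda.
V2 /o/ – V3 /o/: /lb/ — longest licit onset from the right is /b/, leaving /l/ as coda.
V3 /o/ – V4 /o/: /mzg/; trying suffixes from longest down, /g/ is the first permitted one, so coda /mz/ | onset /g/.
V4 /o/ – V5 /i/: cluster /gl/ — /gl/ is itself a permitted onset, so the whole cluster goes right; preceding coda = ∅.
Syllabification: gedh.bol.bomz.go.glimz.
The first /z/ is in the coda of syllable 3 (/bomz/).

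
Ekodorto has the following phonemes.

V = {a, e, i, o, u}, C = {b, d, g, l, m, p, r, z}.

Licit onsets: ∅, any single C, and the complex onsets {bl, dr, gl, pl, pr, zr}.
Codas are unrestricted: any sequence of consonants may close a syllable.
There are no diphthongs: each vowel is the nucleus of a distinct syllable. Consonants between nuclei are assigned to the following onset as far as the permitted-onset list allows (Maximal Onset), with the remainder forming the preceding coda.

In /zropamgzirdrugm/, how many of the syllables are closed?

3

Vowels present: o, a, i, u; each is a nucleus, giving 4 syllables.
σ1/σ2 boundary: just /p/ — single C goes to the following onset.
σ2/σ3 boundary: /mgz/; trying suffixes from longest down, /z/ is the first permitted one, so coda /mg/ | onset /z/.
σ3/σ4 boundary: /rdr/; trying suffixes from longest down, /dr/ is the first permitted one, so coda /r/ | onset /dr/.
Putting it together: zro.pamg.zir.drugm.
Classifying each syllable: /zro/ (open), /pamg/ (closed), /zir/ (closed), /drugm/ (closed).
Closed syllables: 3.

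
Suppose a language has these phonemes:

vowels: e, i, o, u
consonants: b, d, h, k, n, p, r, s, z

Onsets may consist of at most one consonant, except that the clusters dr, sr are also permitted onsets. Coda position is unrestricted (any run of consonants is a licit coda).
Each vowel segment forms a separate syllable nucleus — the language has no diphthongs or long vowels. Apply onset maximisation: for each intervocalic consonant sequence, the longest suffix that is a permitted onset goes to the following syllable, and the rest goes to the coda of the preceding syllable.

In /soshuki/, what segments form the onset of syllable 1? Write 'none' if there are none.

s

Nuclei (vowels): o, u, i → 3 syllables.
V1 /o/ – V2 /u/: /sh/ — longest licit onset from the right is /h/, leaving /s/ as coda.
V2 /u/ – V3 /i/: just /k/ — single C goes to the following onset.
Putting it together: sos.hu.ki.
Syllable 1 is /sos/: onset /s/, nucleus /o/, coda /s/.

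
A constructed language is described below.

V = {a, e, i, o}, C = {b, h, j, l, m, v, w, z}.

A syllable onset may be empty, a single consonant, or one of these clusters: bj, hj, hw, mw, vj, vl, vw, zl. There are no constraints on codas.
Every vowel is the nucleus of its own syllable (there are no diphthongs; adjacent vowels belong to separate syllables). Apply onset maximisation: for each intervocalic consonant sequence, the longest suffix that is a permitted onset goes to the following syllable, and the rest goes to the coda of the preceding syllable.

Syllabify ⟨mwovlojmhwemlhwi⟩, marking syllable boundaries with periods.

mwo.vlojm.hweml.hwi

Nuclei (vowels): o, o, e, i → 4 syllables.
V1 /o/ – V2 /o/: /vl/ — entire cluster is a permitted onset → onset /vl/, coda ∅.
V2 /o/ – V3 /e/: cluster /jmhw/ — the longest permitted-onset suffix is /hw/; onset = /hw/, preceding coda = /jm/.
V3 /e/ – V4 /i/: /mlhw/ splits as /ml/ + /hw/ (/hw/ is the longest suffix that is a licit onset).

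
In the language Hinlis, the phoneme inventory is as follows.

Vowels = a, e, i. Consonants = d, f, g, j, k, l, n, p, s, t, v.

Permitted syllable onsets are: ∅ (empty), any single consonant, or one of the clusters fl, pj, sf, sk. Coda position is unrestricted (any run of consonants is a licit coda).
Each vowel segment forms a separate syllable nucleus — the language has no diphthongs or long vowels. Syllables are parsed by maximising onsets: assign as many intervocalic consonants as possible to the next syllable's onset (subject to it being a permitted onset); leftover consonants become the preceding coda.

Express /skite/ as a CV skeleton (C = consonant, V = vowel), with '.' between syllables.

Vowels present: i, e; each is a nucleus, giving 2 syllables.
V1 /i/ – V2 /e/: /t/ → onset of the next syllable (single consonants are always licit onsets).
Syllabification: ski.te.
Mapping each syllable to C/V: /ski/ → CCV, /te/ → CV.

CCV.CV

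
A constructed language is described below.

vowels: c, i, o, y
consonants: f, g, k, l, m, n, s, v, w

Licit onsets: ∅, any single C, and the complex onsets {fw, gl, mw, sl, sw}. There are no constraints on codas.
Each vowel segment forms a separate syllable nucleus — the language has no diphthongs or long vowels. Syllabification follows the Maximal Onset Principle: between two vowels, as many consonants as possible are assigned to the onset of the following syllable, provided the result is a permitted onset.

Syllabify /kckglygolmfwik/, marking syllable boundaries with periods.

kck.gly.golm.fwik

The vowels are c, y, o, i — 4 nuclei, so 4 syllables.
/c…y/ gap (V1→V2): cluster /kgl/ — the longest permitted-onset suffix is /gl/; onset = /gl/, preceding coda = /k/.
/y…o/ gap (V2→V3): /g/ is a single consonant, so it becomes the next onset.
/o…i/ gap (V3→V4): /lmfw/; trying suffixes from longest down, /fw/ is the first permitted one, so coda /lm/ | onset /fw/.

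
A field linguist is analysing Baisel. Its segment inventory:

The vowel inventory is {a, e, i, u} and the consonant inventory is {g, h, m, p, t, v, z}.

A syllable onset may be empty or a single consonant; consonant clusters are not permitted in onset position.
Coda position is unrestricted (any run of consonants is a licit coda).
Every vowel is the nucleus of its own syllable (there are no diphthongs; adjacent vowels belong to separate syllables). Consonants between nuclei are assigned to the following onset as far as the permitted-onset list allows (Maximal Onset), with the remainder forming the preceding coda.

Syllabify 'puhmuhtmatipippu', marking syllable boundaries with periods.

Nuclei (vowels): u, u, a, i, i, u → 6 syllables.
Between /u/ (V1) and /u/ (V2): cluster /hm/ — the longest permitted-onset suffix is /m/; onset = /m/, preceding coda = /h/.
Between /u/ (V2) and /a/ (V3): cluster /htm/ — the longest permitted-onset suffix is /m/; onset = /m/, preceding coda = /ht/.
Between /a/ (V3) and /i/ (V4): /t/ → onset of the next syllable (single consonants are always licit onsets).
Between /i/ (V4) and /i/ (V5): /p/ → onset of the next syllable (single consonants are always licit onsets).
Between /i/ (V5) and /u/ (V6): /pp/ — longest licit onset from the right is /p/, leaving /p/ as coda.

puh.muht.ma.ti.pip.pu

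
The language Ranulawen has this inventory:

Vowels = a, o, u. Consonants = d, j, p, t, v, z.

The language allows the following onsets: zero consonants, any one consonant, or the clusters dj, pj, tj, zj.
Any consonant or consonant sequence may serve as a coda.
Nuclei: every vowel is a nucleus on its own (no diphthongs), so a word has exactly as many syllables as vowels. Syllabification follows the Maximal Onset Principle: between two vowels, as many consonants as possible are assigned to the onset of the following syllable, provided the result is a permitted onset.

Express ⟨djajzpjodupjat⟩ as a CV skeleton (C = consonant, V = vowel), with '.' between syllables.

Vowels present: a, o, u, a; each is a nucleus, giving 4 syllables.
σ1/σ2 boundary: /jzpj/ — longest licit onset from the right is /pj/, leaving /jz/ as coda.
σ2/σ3 boundary: /d/ → onset of the next syllable (single consonants are always licit onsets).
σ3/σ4 boundary: /pj/ is a licit onset in full, so it all attaches to the next syllable.
Syllabification: djajz.pjo.du.pjat.
Mapping each syllable to C/V: /djajz/ → CCVCC, /pjo/ → CCV, /du/ → CV, /pjat/ → CCVC.

CCVCC.CCV.CV.CCVC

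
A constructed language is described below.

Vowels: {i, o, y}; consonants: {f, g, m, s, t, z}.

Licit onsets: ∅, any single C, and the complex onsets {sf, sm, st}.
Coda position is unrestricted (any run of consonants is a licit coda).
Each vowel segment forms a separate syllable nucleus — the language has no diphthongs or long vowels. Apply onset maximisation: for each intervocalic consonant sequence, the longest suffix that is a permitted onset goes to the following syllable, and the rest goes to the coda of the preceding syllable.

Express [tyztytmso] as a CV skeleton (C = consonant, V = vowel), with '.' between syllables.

The vowels are y, y, o — 3 nuclei, so 3 syllables.
V1 /y/ – V2 /y/: /zt/ — longest licit onset from the right is /t/, leaving /z/ as coda.
V2 /y/ – V3 /o/: /tms/ splits as /tm/ + /s/ (/s/ is the longest suffix that is a licit onset).
So the parse is tyz.tytm.so.
Mapping each syllable to C/V: /tyz/ → CVC, /tytm/ → CVCC, /so/ → CV.

CVC.CVCC.CV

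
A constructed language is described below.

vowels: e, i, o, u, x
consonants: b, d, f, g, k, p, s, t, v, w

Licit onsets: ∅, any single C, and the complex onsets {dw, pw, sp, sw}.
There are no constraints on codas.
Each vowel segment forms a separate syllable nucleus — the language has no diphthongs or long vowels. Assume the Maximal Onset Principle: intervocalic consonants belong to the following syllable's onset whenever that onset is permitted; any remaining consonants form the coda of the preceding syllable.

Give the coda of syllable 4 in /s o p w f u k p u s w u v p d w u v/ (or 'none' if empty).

Vowels present: o, u, u, u, u; each is a nucleus, giving 5 syllables.
V1 /o/ – V2 /u/: /pwf/ splits as /pw/ + /f/ (/f/ is the longest suffix that is a licit onset).
V2 /u/ – V3 /u/: /kp/; trying suffixes from longest down, /p/ is the first permitted one, so coda /k/ | onset /p/.
V3 /u/ – V4 /u/: cluster /sw/ — /sw/ is itself a permitted onset, so the whole cluster goes right; preceding coda = ∅.
V4 /u/ – V5 /u/: /vpdw/; trying suffixes from longest down, /dw/ is the first permitted one, so coda /vp/ | onset /dw/.
Putting it together: sopw.fuk.pu.swuvp.dwuv.
Syllable 4 is /swuvp/: onset /sw/, nucleus /u/, coda /vp/.

vp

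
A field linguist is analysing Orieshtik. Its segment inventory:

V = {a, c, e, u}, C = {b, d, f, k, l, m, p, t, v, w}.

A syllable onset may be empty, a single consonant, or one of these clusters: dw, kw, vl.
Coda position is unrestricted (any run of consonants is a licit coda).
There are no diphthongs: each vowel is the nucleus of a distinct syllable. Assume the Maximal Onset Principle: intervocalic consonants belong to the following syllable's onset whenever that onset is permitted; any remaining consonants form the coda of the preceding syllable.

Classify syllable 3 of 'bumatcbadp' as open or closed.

open

Nuclei (vowels): u, a, c, a → 4 syllables.
σ1/σ2 boundary: /m/ is a single consonant, so it becomes the next onset.
σ2/σ3 boundary: /t/ → onset of the next syllable (single consonants are always licit onsets).
σ3/σ4 boundary: /b/ → onset of the next syllable (single consonants are always licit onsets).
So the parse is bu.ma.tc.badp.
Syllable 3 is /tc/; it ends in its nucleus with no coda, so it is open.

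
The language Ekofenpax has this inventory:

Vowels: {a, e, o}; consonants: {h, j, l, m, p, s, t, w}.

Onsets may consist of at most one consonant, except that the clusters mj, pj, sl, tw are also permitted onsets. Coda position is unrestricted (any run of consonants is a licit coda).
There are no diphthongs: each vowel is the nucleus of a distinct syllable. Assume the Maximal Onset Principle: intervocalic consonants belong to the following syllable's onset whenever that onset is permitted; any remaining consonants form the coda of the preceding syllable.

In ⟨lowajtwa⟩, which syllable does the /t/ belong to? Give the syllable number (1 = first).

Vowels present: o, a, a; each is a nucleus, giving 3 syllables.
/o…a/ gap (V1→V2): /w/ → onset of the next syllable (single consonants are always licit onsets).
/a…a/ gap (V2→V3): cluster /jtw/ — the longest permitted-onset suffix is /tw/; onset = /tw/, preceding coda = /j/.
Syllabification: lo.waj.twa.
The /t/ is in the onset of syllable 3 (/twa/).

3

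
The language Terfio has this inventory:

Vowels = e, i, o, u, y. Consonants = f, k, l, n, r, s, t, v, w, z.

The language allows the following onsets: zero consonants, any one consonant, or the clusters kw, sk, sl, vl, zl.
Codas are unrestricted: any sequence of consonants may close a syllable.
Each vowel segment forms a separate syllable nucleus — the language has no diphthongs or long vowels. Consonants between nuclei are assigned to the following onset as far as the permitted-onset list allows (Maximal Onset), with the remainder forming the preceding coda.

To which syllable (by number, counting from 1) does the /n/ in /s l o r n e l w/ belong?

2

The vowels are o, e — 2 nuclei, so 2 syllables.
Between /o/ (V1) and /e/ (V2): /rn/; trying suffixes from longest down, /n/ is the first permitted one, so coda /r/ | onset /n/.
So the parse is slor.nelw.
The /n/ is in the onset of syllable 2 (/nelw/).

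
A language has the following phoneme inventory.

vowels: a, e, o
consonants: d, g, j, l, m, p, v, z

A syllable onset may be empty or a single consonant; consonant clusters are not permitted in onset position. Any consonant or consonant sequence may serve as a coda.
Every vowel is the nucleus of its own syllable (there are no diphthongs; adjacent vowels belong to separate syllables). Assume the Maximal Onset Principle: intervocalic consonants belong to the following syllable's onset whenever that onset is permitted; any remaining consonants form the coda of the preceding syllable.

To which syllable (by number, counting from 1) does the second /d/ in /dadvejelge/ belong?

Nuclei (vowels): a, e, e, e → 4 syllables.
/a…e/ gap (V1→V2): /dv/ splits as /d/ + /v/ (/v/ is the longest suffix that is a licit onset).
/e…e/ gap (V2→V3): /j/ → onset of the next syllable (single consonants are always licit onsets).
/e…e/ gap (V3→V4): /lg/ — longest licit onset from the right is /g/, leaving /l/ as coda.
Syllabification: dad.ve.jel.ge.
The second /d/ is in the coda of syllable 1 (/dad/).

1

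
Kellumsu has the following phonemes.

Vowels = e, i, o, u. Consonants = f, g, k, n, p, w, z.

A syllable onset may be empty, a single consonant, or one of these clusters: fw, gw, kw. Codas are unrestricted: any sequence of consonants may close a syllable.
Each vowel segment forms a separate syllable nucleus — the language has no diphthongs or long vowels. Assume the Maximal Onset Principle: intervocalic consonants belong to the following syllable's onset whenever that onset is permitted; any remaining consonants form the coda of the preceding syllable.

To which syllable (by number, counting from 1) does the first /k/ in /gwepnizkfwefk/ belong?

Nuclei (vowels): e, i, e → 3 syllables.
V1 /e/ – V2 /i/: /pn/ — longest licit onset from the right is /n/, leaving /p/ as coda.
V2 /i/ – V3 /e/: cluster /zkfw/ — the longest permitted-onset suffix is /fw/; onset = /fw/, preceding coda = /zk/.
So the parse is gwep.nizk.fwefk.
The first /k/ is in the coda of syllable 2 (/nizk/).

2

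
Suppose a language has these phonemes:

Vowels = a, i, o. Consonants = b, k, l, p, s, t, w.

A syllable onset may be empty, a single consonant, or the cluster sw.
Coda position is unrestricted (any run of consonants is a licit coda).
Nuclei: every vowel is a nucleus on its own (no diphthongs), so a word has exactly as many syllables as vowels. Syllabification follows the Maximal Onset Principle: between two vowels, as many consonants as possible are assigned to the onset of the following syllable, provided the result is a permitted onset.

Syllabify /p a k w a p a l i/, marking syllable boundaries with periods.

pak.wa.pa.li

The vowels are a, a, a, i — 4 nuclei, so 4 syllables.
V1 /a/ – V2 /a/: cluster /kw/ — the longest permitted-onset suffix is /w/; onset = /w/, preceding coda = /k/.
V2 /a/ – V3 /a/: just /p/ — single C goes to the following onset.
V3 /a/ – V4 /i/: /l/ → onset of the next syllable (single consonants are always licit onsets).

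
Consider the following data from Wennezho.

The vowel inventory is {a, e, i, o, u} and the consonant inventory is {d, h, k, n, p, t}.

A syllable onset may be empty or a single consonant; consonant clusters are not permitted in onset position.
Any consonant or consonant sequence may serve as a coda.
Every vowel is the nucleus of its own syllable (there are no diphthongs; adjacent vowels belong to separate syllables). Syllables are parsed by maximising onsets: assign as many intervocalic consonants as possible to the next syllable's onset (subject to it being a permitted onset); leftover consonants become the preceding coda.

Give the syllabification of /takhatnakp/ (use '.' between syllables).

tak.hat.nakp

Nuclei (vowels): a, a, a → 3 syllables.
Between /a/ (V1) and /a/ (V2): /kh/ — longest licit onset from the right is /h/, leaving /k/ as coda.
Between /a/ (V2) and /a/ (V3): /tn/ splits as /t/ + /n/ (/n/ is the longest suffix that is a licit onset).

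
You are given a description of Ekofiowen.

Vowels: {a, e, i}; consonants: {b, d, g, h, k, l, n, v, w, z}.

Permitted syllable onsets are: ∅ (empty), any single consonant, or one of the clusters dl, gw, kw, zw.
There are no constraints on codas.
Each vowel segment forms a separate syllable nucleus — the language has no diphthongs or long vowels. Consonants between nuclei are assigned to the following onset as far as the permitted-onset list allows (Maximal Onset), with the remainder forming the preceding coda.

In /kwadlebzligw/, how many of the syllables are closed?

Nuclei (vowels): a, e, i → 3 syllables.
/a…e/ gap (V1→V2): cluster /dl/ — /dl/ is itself a permitted onset, so the whole cluster goes right; preceding coda = ∅.
/e…i/ gap (V2→V3): /bzl/ splits as /bz/ + /l/ (/l/ is the longest suffix that is a licit onset).
Result: kwa.dlebz.ligw.
Classifying each syllable: /kwa/ (open), /dlebz/ (closed), /ligw/ (closed).
Closed syllables: 2.

2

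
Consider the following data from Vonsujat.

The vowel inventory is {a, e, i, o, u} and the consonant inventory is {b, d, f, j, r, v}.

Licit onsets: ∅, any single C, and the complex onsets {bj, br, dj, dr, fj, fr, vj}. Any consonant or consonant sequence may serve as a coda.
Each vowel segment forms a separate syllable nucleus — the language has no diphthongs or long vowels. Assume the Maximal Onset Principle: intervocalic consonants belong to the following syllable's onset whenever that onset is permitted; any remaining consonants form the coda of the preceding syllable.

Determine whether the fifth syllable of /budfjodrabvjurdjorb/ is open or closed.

closed

Nuclei (vowels): u, o, a, u, o → 5 syllables.
V1 /u/ – V2 /o/: cluster /dfj/ — the longest permitted-onset suffix is /fj/; onset = /fj/, preceding coda = /d/.
V2 /o/ – V3 /a/: /dr/ — entire cluster is a permitted onset → onset /dr/, coda ∅.
V3 /a/ – V4 /u/: /bvj/ splits as /b/ + /vj/ (/vj/ is the longest suffix that is a licit onset).
V4 /u/ – V5 /o/: /rdj/ — longest licit onset from the right is /dj/, leaving /r/ as coda.
So the parse is bud.fjo.drab.vjur.djorb.
Syllable 5 is /djorb/ with coda /rb/, so it is closed.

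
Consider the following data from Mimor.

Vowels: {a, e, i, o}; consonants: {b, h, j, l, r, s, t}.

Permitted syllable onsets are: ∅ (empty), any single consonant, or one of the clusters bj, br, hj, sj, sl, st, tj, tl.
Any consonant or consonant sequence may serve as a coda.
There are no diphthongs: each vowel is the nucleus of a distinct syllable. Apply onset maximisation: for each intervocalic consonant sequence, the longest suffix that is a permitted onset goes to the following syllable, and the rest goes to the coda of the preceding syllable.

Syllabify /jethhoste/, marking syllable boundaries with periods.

Vowels present: e, o, e; each is a nucleus, giving 3 syllables.
Between /e/ (V1) and /o/ (V2): /thh/ — longest licit onset from the right is /h/, leaving /th/ as coda.
Between /o/ (V2) and /e/ (V3): /st/ is a licit onset in full, so it all attaches to the next syllable.

jeth.ho.ste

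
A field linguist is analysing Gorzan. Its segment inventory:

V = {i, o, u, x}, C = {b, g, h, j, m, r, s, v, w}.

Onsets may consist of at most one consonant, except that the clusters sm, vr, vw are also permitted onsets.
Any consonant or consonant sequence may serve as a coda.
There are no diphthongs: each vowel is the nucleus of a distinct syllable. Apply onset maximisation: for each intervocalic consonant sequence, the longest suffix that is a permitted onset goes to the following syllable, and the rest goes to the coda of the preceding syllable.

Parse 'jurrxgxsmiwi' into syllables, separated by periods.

The vowels are u, x, x, i, i — 5 nuclei, so 5 syllables.
Between /u/ (V1) and /x/ (V2): cluster /rr/ — the longest permitted-onset suffix is /r/; onset = /r/, preceding coda = /r/.
Between /x/ (V2) and /x/ (V3): just /g/ — single C goes to the following onset.
Between /x/ (V3) and /i/ (V4): cluster /sm/ — /sm/ is itself a permitted onset, so the whole cluster goes right; preceding coda = ∅.
Between /i/ (V4) and /i/ (V5): /w/ → onset of the next syllable (single consonants are always licit onsets).

jur.rx.gx.smi.wi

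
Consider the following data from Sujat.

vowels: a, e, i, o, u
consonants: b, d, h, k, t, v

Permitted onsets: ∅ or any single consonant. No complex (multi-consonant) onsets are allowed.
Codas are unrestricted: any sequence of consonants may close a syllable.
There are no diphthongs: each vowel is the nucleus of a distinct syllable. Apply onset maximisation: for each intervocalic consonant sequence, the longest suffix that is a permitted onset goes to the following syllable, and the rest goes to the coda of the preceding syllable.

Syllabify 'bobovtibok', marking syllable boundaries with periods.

bo.bov.ti.bok

Vowels present: o, o, i, o; each is a nucleus, giving 4 syllables.
V1 /o/ – V2 /o/: /b/ → onset of the next syllable (single consonants are always licit onsets).
V2 /o/ – V3 /i/: /vt/ splits as /v/ + /t/ (/t/ is the longest suffix that is a licit onset).
V3 /i/ – V4 /o/: /b/ is a single consonant, so it becomes the next onset.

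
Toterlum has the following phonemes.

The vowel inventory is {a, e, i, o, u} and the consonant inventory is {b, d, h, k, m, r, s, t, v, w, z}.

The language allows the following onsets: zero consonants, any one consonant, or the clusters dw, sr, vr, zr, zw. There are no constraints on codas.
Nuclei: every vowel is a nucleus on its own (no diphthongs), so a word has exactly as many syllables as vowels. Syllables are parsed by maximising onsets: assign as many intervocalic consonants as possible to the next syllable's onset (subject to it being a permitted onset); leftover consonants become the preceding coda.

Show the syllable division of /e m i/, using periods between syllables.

Nuclei (vowels): e, i → 2 syllables.
σ1/σ2 boundary: just /m/ — single C goes to the following onset.

e.mi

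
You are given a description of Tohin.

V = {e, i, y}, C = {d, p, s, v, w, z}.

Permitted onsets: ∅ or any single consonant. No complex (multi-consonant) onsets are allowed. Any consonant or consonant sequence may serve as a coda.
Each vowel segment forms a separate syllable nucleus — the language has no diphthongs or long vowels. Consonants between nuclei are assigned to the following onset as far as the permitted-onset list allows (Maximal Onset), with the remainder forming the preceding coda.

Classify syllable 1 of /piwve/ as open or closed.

The vowels are i, e — 2 nuclei, so 2 syllables.
Between /i/ (V1) and /e/ (V2): /wv/ splits as /w/ + /v/ (/v/ is the longest suffix that is a licit onset).
Result: piw.ve.
Syllable 1 is /piw/ with coda /w/, so it is closed.

closed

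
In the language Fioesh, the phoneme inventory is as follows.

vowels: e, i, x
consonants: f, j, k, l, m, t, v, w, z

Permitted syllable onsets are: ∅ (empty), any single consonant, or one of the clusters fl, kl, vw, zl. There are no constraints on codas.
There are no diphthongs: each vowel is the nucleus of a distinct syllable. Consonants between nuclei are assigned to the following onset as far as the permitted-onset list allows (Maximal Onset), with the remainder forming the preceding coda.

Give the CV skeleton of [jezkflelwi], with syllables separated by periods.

Vowels present: e, e, i; each is a nucleus, giving 3 syllables.
V1 /e/ – V2 /e/: /zkfl/ — longest licit onset from the right is /fl/, leaving /zk/ as coda.
V2 /e/ – V3 /i/: /lw/ splits as /l/ + /w/ (/w/ is the longest suffix that is a licit onset).
Putting it together: jezk.flel.wi.
Mapping each syllable to C/V: /jezk/ → CVCC, /flel/ → CCVC, /wi/ → CV.

CVCC.CCVC.CV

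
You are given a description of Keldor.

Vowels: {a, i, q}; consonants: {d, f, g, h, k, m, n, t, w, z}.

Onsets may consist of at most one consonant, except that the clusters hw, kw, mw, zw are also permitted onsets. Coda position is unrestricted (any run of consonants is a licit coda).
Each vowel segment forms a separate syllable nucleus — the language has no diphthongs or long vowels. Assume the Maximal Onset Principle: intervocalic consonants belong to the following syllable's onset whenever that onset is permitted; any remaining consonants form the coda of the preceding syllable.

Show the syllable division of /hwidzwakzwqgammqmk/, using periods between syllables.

The vowels are i, a, q, a, q — 5 nuclei, so 5 syllables.
σ1/σ2 boundary: /dzw/ — longest licit onset from the right is /zw/, leaving /d/ as coda.
σ2/σ3 boundary: cluster /kzw/ — the longest permitted-onset suffix is /zw/; onset = /zw/, preceding coda = /k/.
σ3/σ4 boundary: just /g/ — single C goes to the following onset.
σ4/σ5 boundary: /mm/ splits as /m/ + /m/ (/m/ is the longest suffix that is a licit onset).

hwid.zwak.zwq.gam.mqmk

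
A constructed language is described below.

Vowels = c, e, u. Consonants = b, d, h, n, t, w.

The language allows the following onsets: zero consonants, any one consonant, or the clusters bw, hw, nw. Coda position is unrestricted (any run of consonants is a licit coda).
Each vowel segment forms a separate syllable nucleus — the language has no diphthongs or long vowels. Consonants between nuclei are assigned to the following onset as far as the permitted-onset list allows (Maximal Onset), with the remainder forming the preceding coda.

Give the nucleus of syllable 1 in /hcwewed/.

The vowels are c, e, e — 3 nuclei, so 3 syllables.
The first nucleus (vowel 1 from the left) is /c/.

c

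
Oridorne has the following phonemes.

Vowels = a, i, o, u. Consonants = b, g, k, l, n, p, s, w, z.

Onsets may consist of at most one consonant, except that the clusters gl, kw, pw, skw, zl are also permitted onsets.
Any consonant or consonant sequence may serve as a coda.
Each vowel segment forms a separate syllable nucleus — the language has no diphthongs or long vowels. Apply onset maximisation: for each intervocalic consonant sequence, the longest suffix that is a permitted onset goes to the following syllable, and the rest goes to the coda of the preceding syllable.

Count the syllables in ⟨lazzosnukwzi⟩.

4

The vowels are a, o, u, i — 4 nuclei, so 4 syllables.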